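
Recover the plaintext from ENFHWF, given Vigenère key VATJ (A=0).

Repeat the key across the ciphertext: VATJVA
E(4)−V(21): -17≡9 → J
N(13)−A(0): 13 → N
F(5)−T(19): -14≡12 → M
H(7)−J(9): -2≡24 → Y
W(22)−V(21): 1 → B
F(5)−A(0): 5 → F

JNMYBF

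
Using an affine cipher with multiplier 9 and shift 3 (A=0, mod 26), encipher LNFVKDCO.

YQWKPEVZ

L(11): 9·11+3=102≡24 → Y
N(13): 9·13+3=120≡16 → Q
F(5): 9·5+3=48≡22 → W
V(21): 9·21+3=192≡10 → K
K(10): 9·10+3=93≡15 → P
D(3): 9·3+3=30≡4 → E
C(2): 9·2+3=21 → V
O(14): 9·14+3=129≡25 → Z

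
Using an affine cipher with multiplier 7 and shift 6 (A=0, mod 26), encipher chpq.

c(2): 7·2+6=20 → u
h(7): 7·7+6=55≡3 → d
p(15): 7·15+6=111≡7 → h
q(16): 7·16+6=118≡14 → o

udho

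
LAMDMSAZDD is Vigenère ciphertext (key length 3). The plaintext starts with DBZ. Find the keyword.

IZN

Subtract each crib letter from the matching ciphertext letter (mod 26):
L(11)−D(3)=8 → I
A(0)−B(1)=-1≡25 → Z
M(12)−Z(25)=-13≡13 → N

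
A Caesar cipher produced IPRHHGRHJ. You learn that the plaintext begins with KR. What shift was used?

From the crib: I(8)−K(10)=-2≡24, so the shift is 24.

24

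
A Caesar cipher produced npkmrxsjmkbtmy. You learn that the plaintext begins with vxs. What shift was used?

From the crib: n(13)−v(21)=-8≡18, so the shift is 18.

18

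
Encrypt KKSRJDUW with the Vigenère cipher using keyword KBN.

ULFBKQEX

Repeat the key across the message: KBNKBNKB
K(10)+K(10): 20 → U
K(10)+B(1): 11 → L
S(18)+N(13): 31≡5 → F
R(17)+K(10): 27≡1 → B
J(9)+B(1): 10 → K
D(3)+N(13): 16 → Q
U(20)+K(10): 30≡4 → E
W(22)+B(1): 23 → X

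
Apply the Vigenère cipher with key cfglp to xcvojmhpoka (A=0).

Repeat the key across the message: cfglpcfglpc
x(23)+c(2): 25 → z
c(2)+f(5): 7 → h
v(21)+g(6): 27≡1 → b
o(14)+l(11): 25 → z
j(9)+p(15): 24 → y
m(12)+c(2): 14 → o
h(7)+f(5): 12 → m
p(15)+g(6): 21 → v
o(14)+l(11): 25 → z
k(10)+p(15): 25 → z
a(0)+c(2): 2 → c

zhbzyomvzzc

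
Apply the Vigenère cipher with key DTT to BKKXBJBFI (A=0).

Repeat the key across the message: DTTDTTDTT
B(1)+D(3): 4 → E
K(10)+T(19): 29≡3 → D
K(10)+T(19): 29≡3 → D
X(23)+D(3): 26≡0 → A
B(1)+T(19): 20 → U
J(9)+T(19): 28≡2 → C
B(1)+D(3): 4 → E
F(5)+T(19): 24 → Y
I(8)+T(19): 27≡1 → B

EDDAUCEYB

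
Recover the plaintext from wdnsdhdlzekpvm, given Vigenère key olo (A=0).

iszestpalqzbhb

Repeat the key across the ciphertext: oloolooloolool
w(22)−o(14): 8 → i
d(3)−l(11): -8≡18 → s
n(13)−o(14): -1≡25 → z
s(18)−o(14): 4 → e
d(3)−l(11): -8≡18 → s
h(7)−o(14): -7≡19 → t
d(3)−o(14): -11≡15 → p
l(11)−l(11): 0 → a
z(25)−o(14): 11 → l
e(4)−o(14): -10≡16 → q
k(10)−l(11): -1≡25 → z
p(15)−o(14): 1 → b
v(21)−o(14): 7 → h
m(12)−l(11): 1 → b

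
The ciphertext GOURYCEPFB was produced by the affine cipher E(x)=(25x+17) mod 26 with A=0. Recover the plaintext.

LDXATPNCMQ

The inverse of 25 mod 26 is 25, since 25·25=625≡1. Apply D(y)=25·(y−17) mod 26:
G(6): 25·(6−17)=-275≡11 → L
O(14): 25·(14−17)=-75≡3 → D
U(20): 25·(20−17)=75≡23 → X
R(17): 25·(17−17)=0 → A
Y(24): 25·(24−17)=175≡19 → T
C(2): 25·(2−17)=-375≡15 → P
E(4): 25·(4−17)=-325≡13 → N
P(15): 25·(15−17)=-50≡2 → C
F(5): 25·(5−17)=-300≡12 → M
B(1): 25·(1−17)=-400≡16 → Q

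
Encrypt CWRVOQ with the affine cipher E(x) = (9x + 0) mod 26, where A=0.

SQXHWO

C(2): 9·2+0=18 → S
W(22): 9·22+0=198≡16 → Q
R(17): 9·17+0=153≡23 → X
V(21): 9·21+0=189≡7 → H
O(14): 9·14+0=126≡22 → W
Q(16): 9·16+0=144≡14 → O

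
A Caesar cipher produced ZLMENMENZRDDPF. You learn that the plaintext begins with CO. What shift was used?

23

From the crib: Z(25)−C(2)=23, so the shift is 23.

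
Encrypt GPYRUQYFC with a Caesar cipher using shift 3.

JSBUXTBIF

G(6): 6+3=9 → J
P(15): 15+3=18 → S
Y(24): 24+3=27≡1 → B
R(17): 17+3=20 → U
U(20): 20+3=23 → X
Q(16): 16+3=19 → T
Y(24): 24+3=27≡1 → B
F(5): 5+3=8 → I
C(2): 2+3=5 → F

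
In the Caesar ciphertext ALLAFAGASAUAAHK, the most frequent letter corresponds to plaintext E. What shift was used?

The most frequent ciphertext letter is A (appears 7 times).
A is position 0; E is position 4.
Shift = -4≡22.

22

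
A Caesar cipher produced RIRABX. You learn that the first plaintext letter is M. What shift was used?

5

From the crib: R(17)−M(12)=5, so the shift is 5.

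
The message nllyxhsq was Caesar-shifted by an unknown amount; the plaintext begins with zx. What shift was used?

From the crib: n(13)−z(25)=-12≡14, so the shift is 14.

14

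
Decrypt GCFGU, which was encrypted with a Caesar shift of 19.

NJMNB

G(6): 6−19=-13≡13 → N
C(2): 2−19=-17≡9 → J
F(5): 5−19=-14≡12 → M
G(6): 6−19=-13≡13 → N
U(20): 20−19=1 → B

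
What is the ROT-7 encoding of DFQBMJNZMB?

D(3): 3+7=10 → K
F(5): 5+7=12 → M
Q(16): 16+7=23 → X
B(1): 1+7=8 → I
M(12): 12+7=19 → T
J(9): 9+7=16 → Q
N(13): 13+7=20 → U
Z(25): 25+7=32≡6 → G
M(12): 12+7=19 → T
B(1): 1+7=8 → I

KMXITQUGTI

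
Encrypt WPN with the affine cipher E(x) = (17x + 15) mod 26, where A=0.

W(22): 17·22+15=389≡25 → Z
P(15): 17·15+15=270≡10 → K
N(13): 17·13+15=236≡2 → C

ZKC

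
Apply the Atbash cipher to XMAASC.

X(23) → C(2)
M(12) → N(13)
A(0) → Z(25)
A(0) → Z(25)
S(18) → H(7)
C(2) → X(23)

CNZZHX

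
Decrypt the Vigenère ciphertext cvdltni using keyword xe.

Repeat the key across the ciphertext: xexexex
c(2)−x(23): -21≡5 → f
v(21)−e(4): 17 → r
d(3)−x(23): -20≡6 → g
l(11)−e(4): 7 → h
t(19)−x(23): -4≡22 → w
n(13)−e(4): 9 → j
i(8)−x(23): -15≡11 → l

frghwjl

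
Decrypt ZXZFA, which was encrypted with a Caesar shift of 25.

Z(25): 25−25=0 → A
X(23): 23−25=-2≡24 → Y
Z(25): 25−25=0 → A
F(5): 5−25=-20≡6 → G
A(0): 0−25=-25≡1 → B

AYAGB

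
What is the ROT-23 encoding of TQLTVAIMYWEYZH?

T(19): 19+23=42≡16 → Q
Q(16): 16+23=39≡13 → N
L(11): 11+23=34≡8 → I
T(19): 19+23=42≡16 → Q
V(21): 21+23=44≡18 → S
A(0): 0+23=23 → X
I(8): 8+23=31≡5 → F
M(12): 12+23=35≡9 → J
Y(24): 24+23=47≡21 → V
W(22): 22+23=45≡19 → T
E(4): 4+23=27≡1 → B
Y(24): 24+23=47≡21 → V
Z(25): 25+23=48≡22 → W
H(7): 7+23=30≡4 → E

QNIQSXFJVTBVWE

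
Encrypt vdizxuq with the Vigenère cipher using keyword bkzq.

Repeat the key across the message: bkzqbkz
v(21)+b(1): 22 → w
d(3)+k(10): 13 → n
i(8)+z(25): 33≡7 → h
z(25)+q(16): 41≡15 → p
x(23)+b(1): 24 → y
u(20)+k(10): 30≡4 → e
q(16)+z(25): 41≡15 → p

wnhpyep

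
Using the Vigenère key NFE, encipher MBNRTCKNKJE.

Repeat the key across the message: NFENFENFENF
M(12)+N(13): 25 → Z
B(1)+F(5): 6 → G
N(13)+E(4): 17 → R
R(17)+N(13): 30≡4 → E
T(19)+F(5): 24 → Y
C(2)+E(4): 6 → G
K(10)+N(13): 23 → X
N(13)+F(5): 18 → S
K(10)+E(4): 14 → O
J(9)+N(13): 22 → W
E(4)+F(5): 9 → J

ZGREYGXSOWJ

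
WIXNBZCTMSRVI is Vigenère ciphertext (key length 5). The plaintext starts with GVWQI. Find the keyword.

Subtract each crib letter from the matching ciphertext letter (mod 26):
W(22)−G(6)=16 → Q
I(8)−V(21)=-13≡13 → N
X(23)−W(22)=1 → B
N(13)−Q(16)=-3≡23 → X
B(1)−I(8)=-7≡19 → T

QNBXT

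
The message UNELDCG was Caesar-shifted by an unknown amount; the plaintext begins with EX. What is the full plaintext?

EXOVNMQ

From the crib: U(20)−E(4)=16, so the shift is 16.
Subtract 16 from each ciphertext letter:
U(20): 20−16=4 → E
N(13): 13−16=-3≡23 → X
E(4): 4−16=-12≡14 → O
L(11): 11−16=-5≡21 → V
D(3): 3−16=-13≡13 → N
C(2): 2−16=-14≡12 → M
G(6): 6−16=-10≡16 → Q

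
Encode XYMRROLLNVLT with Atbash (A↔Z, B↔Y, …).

X(23) → C(2)
Y(24) → B(1)
M(12) → N(13)
R(17) → I(8)
R(17) → I(8)
O(14) → L(11)
L(11) → O(14)
L(11) → O(14)
N(13) → M(12)
V(21) → E(4)
L(11) → O(14)
T(19) → G(6)

CBNIILOOMEOG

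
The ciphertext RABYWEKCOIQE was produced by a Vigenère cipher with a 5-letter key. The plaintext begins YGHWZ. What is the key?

Subtract each crib letter from the matching ciphertext letter (mod 26):
R(17)−Y(24)=-7≡19 → T
A(0)−G(6)=-6≡20 → U
B(1)−H(7)=-6≡20 → U
Y(24)−W(22)=2 → C
W(22)−Z(25)=-3≡23 → X

TUUCX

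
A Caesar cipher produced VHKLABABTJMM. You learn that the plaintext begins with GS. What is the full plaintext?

GSVWLMLMEUXX

From the crib: V(21)−G(6)=15, so the shift is 15.
Subtract 15 from each ciphertext letter:
V(21): 21−15=6 → G
H(7): 7−15=-8≡18 → S
K(10): 10−15=-5≡21 → V
L(11): 11−15=-4≡22 → W
A(0): 0−15=-15≡11 → L
B(1): 1−15=-14≡12 → M
A(0): 0−15=-15≡11 → L
B(1): 1−15=-14≡12 → M
T(19): 19−15=4 → E
J(9): 9−15=-6≡20 → U
M(12): 12−15=-3≡23 → X
M(12): 12−15=-3≡23 → X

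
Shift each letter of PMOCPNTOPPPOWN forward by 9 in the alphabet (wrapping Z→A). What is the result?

P(15): 15+9=24 → Y
M(12): 12+9=21 → V
O(14): 14+9=23 → X
C(2): 2+9=11 → L
P(15): 15+9=24 → Y
N(13): 13+9=22 → W
T(19): 19+9=28≡2 → C
O(14): 14+9=23 → X
P(15): 15+9=24 → Y
P(15): 15+9=24 → Y
P(15): 15+9=24 → Y
O(14): 14+9=23 → X
W(22): 22+9=31≡5 → F
N(13): 13+9=22 → W

YVXLYWCXYYYXFW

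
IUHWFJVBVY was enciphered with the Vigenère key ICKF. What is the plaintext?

ASXRXHLWNW

Repeat the key across the ciphertext: ICKFICKFIC
I(8)−I(8): 0 → A
U(20)−C(2): 18 → S
H(7)−K(10): -3≡23 → X
W(22)−F(5): 17 → R
F(5)−I(8): -3≡23 → X
J(9)−C(2): 7 → H
V(21)−K(10): 11 → L
B(1)−F(5): -4≡22 → W
V(21)−I(8): 13 → N
Y(24)−C(2): 22 → W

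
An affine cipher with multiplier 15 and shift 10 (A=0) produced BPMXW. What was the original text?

The inverse of 15 mod 26 is 7, since 15·7=105≡1. Apply D(y)=7·(y−10) mod 26:
B(1): 7·(1−10)=-63≡15 → P
P(15): 7·(15−10)=35≡9 → J
M(12): 7·(12−10)=14 → O
X(23): 7·(23−10)=91≡13 → N
W(22): 7·(22−10)=84≡6 → G

PJONG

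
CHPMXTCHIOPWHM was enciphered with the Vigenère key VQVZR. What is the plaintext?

HRUNGYMMJXUGMN

Repeat the key across the ciphertext: VQVZRVQVZRVQVZ
C(2)−V(21): -19≡7 → H
H(7)−Q(16): -9≡17 → R
P(15)−V(21): -6≡20 → U
M(12)−Z(25): -13≡13 → N
X(23)−R(17): 6 → G
T(19)−V(21): -2≡24 → Y
C(2)−Q(16): -14≡12 → M
H(7)−V(21): -14≡12 → M
I(8)−Z(25): -17≡9 → J
O(14)−R(17): -3≡23 → X
P(15)−V(21): -6≡20 → U
W(22)−Q(16): 6 → G
H(7)−V(21): -14≡12 → M
M(12)−Z(25): -13≡13 → N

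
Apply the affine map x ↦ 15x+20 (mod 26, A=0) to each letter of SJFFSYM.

S(18): 15·18+20=290≡4 → E
J(9): 15·9+20=155≡25 → Z
F(5): 15·5+20=95≡17 → R
F(5): 15·5+20=95≡17 → R
S(18): 15·18+20=290≡4 → E
Y(24): 15·24+20=380≡16 → Q
M(12): 15·12+20=200≡18 → S

EZRREQS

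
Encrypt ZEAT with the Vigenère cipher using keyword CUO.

Repeat the key across the message: CUOC
Z(25)+C(2): 27≡1 → B
E(4)+U(20): 24 → Y
A(0)+O(14): 14 → O
T(19)+C(2): 21 → V

BYOV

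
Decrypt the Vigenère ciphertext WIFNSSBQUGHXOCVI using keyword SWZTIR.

Repeat the key across the ciphertext: SWZTIRSWZTIRSWZT
W(22)−S(18): 4 → E
I(8)−W(22): -14≡12 → M
F(5)−Z(25): -20≡6 → G
N(13)−T(19): -6≡20 → U
S(18)−I(8): 10 → K
S(18)−R(17): 1 → B
B(1)−S(18): -17≡9 → J
Q(16)−W(22): -6≡20 → U
U(20)−Z(25): -5≡21 → V
G(6)−T(19): -13≡13 → N
H(7)−I(8): -1≡25 → Z
X(23)−R(17): 6 → G
O(14)−S(18): -4≡22 → W
C(2)−W(22): -20≡6 → G
V(21)−Z(25): -4≡22 → W
I(8)−T(19): -11≡15 → P

EMGUKBJUVNZGWGWP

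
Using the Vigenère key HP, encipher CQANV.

JFHCC

Repeat the key across the message: HPHPH
C(2)+H(7): 9 → J
Q(16)+P(15): 31≡5 → F
A(0)+H(7): 7 → H
N(13)+P(15): 28≡2 → C
V(21)+H(7): 28≡2 → C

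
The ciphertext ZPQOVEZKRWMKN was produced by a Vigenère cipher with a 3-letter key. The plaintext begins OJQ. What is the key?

LGA

Subtract each crib letter from the matching ciphertext letter (mod 26):
Z(25)−O(14)=11 → L
P(15)−J(9)=6 → G
Q(16)−Q(16)=0 → A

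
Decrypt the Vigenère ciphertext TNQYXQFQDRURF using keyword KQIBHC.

JXIXQOVAVQNPV

Repeat the key across the ciphertext: KQIBHCKQIBHCK
T(19)−K(10): 9 → J
N(13)−Q(16): -3≡23 → X
Q(16)−I(8): 8 → I
Y(24)−B(1): 23 → X
X(23)−H(7): 16 → Q
Q(16)−C(2): 14 → O
F(5)−K(10): -5≡21 → V
Q(16)−Q(16): 0 → A
D(3)−I(8): -5≡21 → V
R(17)−B(1): 16 → Q
U(20)−H(7): 13 → N
R(17)−C(2): 15 → P
F(5)−K(10): -5≡21 → V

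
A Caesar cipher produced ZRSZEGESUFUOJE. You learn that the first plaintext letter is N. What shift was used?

From the crib: Z(25)−N(13)=12, so the shift is 12.

12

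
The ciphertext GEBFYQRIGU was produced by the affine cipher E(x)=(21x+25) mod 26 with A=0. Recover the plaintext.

The inverse of 21 mod 26 is 5, since 21·5=105≡1. Apply D(y)=5·(y−25) mod 26:
G(6): 5·(6−25)=-95≡9 → J
E(4): 5·(4−25)=-105≡25 → Z
B(1): 5·(1−25)=-120≡10 → K
F(5): 5·(5−25)=-100≡4 → E
Y(24): 5·(24−25)=-5≡21 → V
Q(16): 5·(16−25)=-45≡7 → H
R(17): 5·(17−25)=-40≡12 → M
I(8): 5·(8−25)=-85≡19 → T
G(6): 5·(6−25)=-95≡9 → J
U(20): 5·(20−25)=-25≡1 → B

JZKEVHMTJB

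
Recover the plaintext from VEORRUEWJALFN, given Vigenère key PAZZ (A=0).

Repeat the key across the ciphertext: PAZZPAZZPAZZP
V(21)−P(15): 6 → G
E(4)−A(0): 4 → E
O(14)−Z(25): -11≡15 → P
R(17)−Z(25): -8≡18 → S
R(17)−P(15): 2 → C
U(20)−A(0): 20 → U
E(4)−Z(25): -21≡5 → F
W(22)−Z(25): -3≡23 → X
J(9)−P(15): -6≡20 → U
A(0)−A(0): 0 → A
L(11)−Z(25): -14≡12 → M
F(5)−Z(25): -20≡6 → G
N(13)−P(15): -2≡24 → Y

GEPSCUFXUAMGY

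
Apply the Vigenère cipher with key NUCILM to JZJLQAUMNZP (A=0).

Repeat the key across the message: NUCILMNUCIL
J(9)+N(13): 22 → W
Z(25)+U(20): 45≡19 → T
J(9)+C(2): 11 → L
L(11)+I(8): 19 → T
Q(16)+L(11): 27≡1 → B
A(0)+M(12): 12 → M
U(20)+N(13): 33≡7 → H
M(12)+U(20): 32≡6 → G
N(13)+C(2): 15 → P
Z(25)+I(8): 33≡7 → H
P(15)+L(11): 26≡0 → A

WTLTBMHGPHA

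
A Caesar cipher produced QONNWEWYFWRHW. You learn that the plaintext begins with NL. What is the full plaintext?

From the crib: Q(16)−N(13)=3, so the shift is 3.
Subtract 3 from each ciphertext letter:
Q(16): 16−3=13 → N
O(14): 14−3=11 → L
N(13): 13−3=10 → K
N(13): 13−3=10 → K
W(22): 22−3=19 → T
E(4): 4−3=1 → B
W(22): 22−3=19 → T
Y(24): 24−3=21 → V
F(5): 5−3=2 → C
W(22): 22−3=19 → T
R(17): 17−3=14 → O
H(7): 7−3=4 → E
W(22): 22−3=19 → T

NLKKTBTVCTOET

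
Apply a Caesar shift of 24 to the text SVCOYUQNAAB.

S(18): 18+24=42≡16 → Q
V(21): 21+24=45≡19 → T
C(2): 2+24=26≡0 → A
O(14): 14+24=38≡12 → M
Y(24): 24+24=48≡22 → W
U(20): 20+24=44≡18 → S
Q(16): 16+24=40≡14 → O
N(13): 13+24=37≡11 → L
A(0): 0+24=24 → Y
A(0): 0+24=24 → Y
B(1): 1+24=25 → Z

QTAMWSOLYYZ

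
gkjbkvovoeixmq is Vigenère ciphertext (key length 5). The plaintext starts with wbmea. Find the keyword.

kjxxk

Subtract each crib letter from the matching ciphertext letter (mod 26):
g(6)−w(22)=-16≡10 → k
k(10)−b(1)=9 → j
j(9)−m(12)=-3≡23 → x
b(1)−e(4)=-3≡23 → x
k(10)−a(0)=10 → k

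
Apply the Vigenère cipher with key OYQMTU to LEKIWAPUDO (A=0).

Repeat the key across the message: OYQMTUOYQM
L(11)+O(14): 25 → Z
E(4)+Y(24): 28≡2 → C
K(10)+Q(16): 26≡0 → A
I(8)+M(12): 20 → U
W(22)+T(19): 41≡15 → P
A(0)+U(20): 20 → U
P(15)+O(14): 29≡3 → D
U(20)+Y(24): 44≡18 → S
D(3)+Q(16): 19 → T
O(14)+M(12): 26≡0 → A

ZCAUPUDSTA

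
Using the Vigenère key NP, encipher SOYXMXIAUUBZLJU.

FDLMZMVPHJOOYYH

Repeat the key across the message: NPNPNPNPNPNPNPN
S(18)+N(13): 31≡5 → F
O(14)+P(15): 29≡3 → D
Y(24)+N(13): 37≡11 → L
X(23)+P(15): 38≡12 → M
M(12)+N(13): 25 → Z
X(23)+P(15): 38≡12 → M
I(8)+N(13): 21 → V
A(0)+P(15): 15 → P
U(20)+N(13): 33≡7 → H
U(20)+P(15): 35≡9 → J
B(1)+N(13): 14 → O
Z(25)+P(15): 40≡14 → O
L(11)+N(13): 24 → Y
J(9)+P(15): 24 → Y
U(20)+N(13): 33≡7 → H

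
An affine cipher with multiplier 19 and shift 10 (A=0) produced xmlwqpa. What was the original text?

nwlcodu

The inverse of 19 mod 26 is 11, since 19·11=209≡1. Apply D(y)=11·(y−10) mod 26:
x(23): 11·(23−10)=143≡13 → n
m(12): 11·(12−10)=22 → w
l(11): 11·(11−10)=11 → l
w(22): 11·(22−10)=132≡2 → c
q(16): 11·(16−10)=66≡14 → o
p(15): 11·(15−10)=55≡3 → d
a(0): 11·(0−10)=-110≡20 → u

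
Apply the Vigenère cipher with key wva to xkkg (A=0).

Repeat the key across the message: wvaw
x(23)+w(22): 45≡19 → t
k(10)+v(21): 31≡5 → f
k(10)+a(0): 10 → k
g(6)+w(22): 28≡2 → c

tfkc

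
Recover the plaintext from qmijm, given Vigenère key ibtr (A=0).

ilpse

Repeat the key across the ciphertext: ibtri
q(16)−i(8): 8 → i
m(12)−b(1): 11 → l
i(8)−t(19): -11≡15 → p
j(9)−r(17): -8≡18 → s
m(12)−i(8): 4 → e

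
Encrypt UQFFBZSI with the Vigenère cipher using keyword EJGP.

Repeat the key across the message: EJGPEJGP
U(20)+E(4): 24 → Y
Q(16)+J(9): 25 → Z
F(5)+G(6): 11 → L
F(5)+P(15): 20 → U
B(1)+E(4): 5 → F
Z(25)+J(9): 34≡8 → I
S(18)+G(6): 24 → Y
I(8)+P(15): 23 → X

YZLUFIYX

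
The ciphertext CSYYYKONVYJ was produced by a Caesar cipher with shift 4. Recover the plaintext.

C(2): 2−4=-2≡24 → Y
S(18): 18−4=14 → O
Y(24): 24−4=20 → U
Y(24): 24−4=20 → U
Y(24): 24−4=20 → U
K(10): 10−4=6 → G
O(14): 14−4=10 → K
N(13): 13−4=9 → J
V(21): 21−4=17 → R
Y(24): 24−4=20 → U
J(9): 9−4=5 → F

YOUUUGKJRUF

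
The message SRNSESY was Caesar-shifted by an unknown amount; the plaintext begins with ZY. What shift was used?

19

From the crib: S(18)−Z(25)=-7≡19, so the shift is 19.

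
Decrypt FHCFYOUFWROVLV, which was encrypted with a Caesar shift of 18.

NPKNGWCNEZWDTD

F(5): 5−18=-13≡13 → N
H(7): 7−18=-11≡15 → P
C(2): 2−18=-16≡10 → K
F(5): 5−18=-13≡13 → N
Y(24): 24−18=6 → G
O(14): 14−18=-4≡22 → W
U(20): 20−18=2 → C
F(5): 5−18=-13≡13 → N
W(22): 22−18=4 → E
R(17): 17−18=-1≡25 → Z
O(14): 14−18=-4≡22 → W
V(21): 21−18=3 → D
L(11): 11−18=-7≡19 → T
V(21): 21−18=3 → D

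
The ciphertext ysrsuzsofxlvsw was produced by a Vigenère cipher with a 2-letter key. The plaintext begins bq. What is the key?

Subtract each crib letter from the matching ciphertext letter (mod 26):
y(24)−b(1)=23 → x
s(18)−q(16)=2 → c

xc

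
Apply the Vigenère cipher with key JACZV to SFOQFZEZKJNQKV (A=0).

BFQPAIEBJEWQMU

Repeat the key across the message: JACZVJACZVJACZ
S(18)+J(9): 27≡1 → B
F(5)+A(0): 5 → F
O(14)+C(2): 16 → Q
Q(16)+Z(25): 41≡15 → P
F(5)+V(21): 26≡0 → A
Z(25)+J(9): 34≡8 → I
E(4)+A(0): 4 → E
Z(25)+C(2): 27≡1 → B
K(10)+Z(25): 35≡9 → J
J(9)+V(21): 30≡4 → E
N(13)+J(9): 22 → W
Q(16)+A(0): 16 → Q
K(10)+C(2): 12 → M
V(21)+Z(25): 46≡20 → U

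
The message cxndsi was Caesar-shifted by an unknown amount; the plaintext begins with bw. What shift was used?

From the crib: c(2)−b(1)=1, so the shift is 1.

1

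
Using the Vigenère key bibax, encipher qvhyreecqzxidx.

Repeat the key across the message: bibaxbibaxbiba
q(16)+b(1): 17 → r
v(21)+i(8): 29≡3 → d
h(7)+b(1): 8 → i
y(24)+a(0): 24 → y
r(17)+x(23): 40≡14 → o
e(4)+b(1): 5 → f
e(4)+i(8): 12 → m
c(2)+b(1): 3 → d
q(16)+a(0): 16 → q
z(25)+x(23): 48≡22 → w
x(23)+b(1): 24 → y
i(8)+i(8): 16 → q
d(3)+b(1): 4 → e
x(23)+a(0): 23 → x

rdiyofmdqwyqex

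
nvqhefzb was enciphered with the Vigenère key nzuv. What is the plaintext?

awwmrgfg

Repeat the key across the ciphertext: nzuvnzuv
n(13)−n(13): 0 → a
v(21)−z(25): -4≡22 → w
q(16)−u(20): -4≡22 → w
h(7)−v(21): -14≡12 → m
e(4)−n(13): -9≡17 → r
f(5)−z(25): -20≡6 → g
z(25)−u(20): 5 → f
b(1)−v(21): -20≡6 → g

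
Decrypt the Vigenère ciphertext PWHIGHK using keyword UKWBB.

VMLHFNA

Repeat the key across the ciphertext: UKWBBUK
P(15)−U(20): -5≡21 → V
W(22)−K(10): 12 → M
H(7)−W(22): -15≡11 → L
I(8)−B(1): 7 → H
G(6)−B(1): 5 → F
H(7)−U(20): -13≡13 → N
K(10)−K(10): 0 → A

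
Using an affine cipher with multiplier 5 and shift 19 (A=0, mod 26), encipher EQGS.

E(4): 5·4+19=39≡13 → N
Q(16): 5·16+19=99≡21 → V
G(6): 5·6+19=49≡23 → X
S(18): 5·18+19=109≡5 → F

NVXF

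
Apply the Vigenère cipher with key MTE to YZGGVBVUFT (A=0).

KSKSOFHNJF

Repeat the key across the message: MTEMTEMTEM
Y(24)+M(12): 36≡10 → K
Z(25)+T(19): 44≡18 → S
G(6)+E(4): 10 → K
G(6)+M(12): 18 → S
V(21)+T(19): 40≡14 → O
B(1)+E(4): 5 → F
V(21)+M(12): 33≡7 → H
U(20)+T(19): 39≡13 → N
F(5)+E(4): 9 → J
T(19)+M(12): 31≡5 → F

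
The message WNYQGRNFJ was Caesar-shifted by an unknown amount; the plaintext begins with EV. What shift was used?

18

From the crib: W(22)−E(4)=18, so the shift is 18.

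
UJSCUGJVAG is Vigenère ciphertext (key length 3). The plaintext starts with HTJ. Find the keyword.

NQJ

Subtract each crib letter from the matching ciphertext letter (mod 26):
U(20)−H(7)=13 → N
J(9)−T(19)=-10≡16 → Q
S(18)−J(9)=9 → J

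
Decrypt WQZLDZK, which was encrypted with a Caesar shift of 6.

QKTFXTE

W(22): 22−6=16 → Q
Q(16): 16−6=10 → K
Z(25): 25−6=19 → T
L(11): 11−6=5 → F
D(3): 3−6=-3≡23 → X
Z(25): 25−6=19 → T
K(10): 10−6=4 → E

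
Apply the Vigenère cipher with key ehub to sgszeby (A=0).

Repeat the key across the message: ehubehu
s(18)+e(4): 22 → w
g(6)+h(7): 13 → n
s(18)+u(20): 38≡12 → m
z(25)+b(1): 26≡0 → a
e(4)+e(4): 8 → i
b(1)+h(7): 8 → i
y(24)+u(20): 44≡18 → s

wnmaiis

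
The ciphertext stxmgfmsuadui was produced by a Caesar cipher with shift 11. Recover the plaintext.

s(18): 18−11=7 → h
t(19): 19−11=8 → i
x(23): 23−11=12 → m
m(12): 12−11=1 → b
g(6): 6−11=-5≡21 → v
f(5): 5−11=-6≡20 → u
m(12): 12−11=1 → b
s(18): 18−11=7 → h
u(20): 20−11=9 → j
a(0): 0−11=-11≡15 → p
d(3): 3−11=-8≡18 → s
u(20): 20−11=9 → j
i(8): 8−11=-3≡23 → x

himbvubhjpsjx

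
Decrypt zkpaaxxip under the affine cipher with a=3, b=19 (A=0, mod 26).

cxqllkkfq

The inverse of 3 mod 26 is 9, since 3·9=27≡1. Apply D(y)=9·(y−19) mod 26:
z(25): 9·(25−19)=54≡2 → c
k(10): 9·(10−19)=-81≡23 → x
p(15): 9·(15−19)=-36≡16 → q
a(0): 9·(0−19)=-171≡11 → l
a(0): 9·(0−19)=-171≡11 → l
x(23): 9·(23−19)=36≡10 → k
x(23): 9·(23−19)=36≡10 → k
i(8): 9·(8−19)=-99≡5 → f
p(15): 9·(15−19)=-36≡16 → q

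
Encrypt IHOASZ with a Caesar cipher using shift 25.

HGNZRY

I(8): 8+25=33≡7 → H
H(7): 7+25=32≡6 → G
O(14): 14+25=39≡13 → N
A(0): 0+25=25 → Z
S(18): 18+25=43≡17 → R
Z(25): 25+25=50≡24 → Y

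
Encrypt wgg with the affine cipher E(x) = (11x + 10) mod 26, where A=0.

w(22): 11·22+10=252≡18 → s
g(6): 11·6+10=76≡24 → y
g(6): 11·6+10=76≡24 → y

syy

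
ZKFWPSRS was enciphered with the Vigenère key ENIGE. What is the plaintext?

Repeat the key across the ciphertext: ENIGEENI
Z(25)−E(4): 21 → V
K(10)−N(13): -3≡23 → X
F(5)−I(8): -3≡23 → X
W(22)−G(6): 16 → Q
P(15)−E(4): 11 → L
S(18)−E(4): 14 → O
R(17)−N(13): 4 → E
S(18)−I(8): 10 → K

VXXQLOEK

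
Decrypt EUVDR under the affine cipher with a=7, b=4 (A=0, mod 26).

AGVLN

The inverse of 7 mod 26 is 15, since 7·15=105≡1. Apply D(y)=15·(y−4) mod 26:
E(4): 15·(4−4)=0 → A
U(20): 15·(20−4)=240≡6 → G
V(21): 15·(21−4)=255≡21 → V
D(3): 15·(3−4)=-15≡11 → L
R(17): 15·(17−4)=195≡13 → N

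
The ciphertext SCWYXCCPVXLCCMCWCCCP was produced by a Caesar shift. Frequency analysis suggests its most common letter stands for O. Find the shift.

The most frequent ciphertext letter is C (appears 9 times).
C is position 2; O is position 14.
Shift = -12≡14.

14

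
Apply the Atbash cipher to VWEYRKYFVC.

EDVBIPBUEX

V(21) → E(4)
W(22) → D(3)
E(4) → V(21)
Y(24) → B(1)
R(17) → I(8)
K(10) → P(15)
Y(24) → B(1)
F(5) → U(20)
V(21) → E(4)
C(2) → X(23)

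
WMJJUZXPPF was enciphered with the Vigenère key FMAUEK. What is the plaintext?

Repeat the key across the ciphertext: FMAUEKFMAU
W(22)−F(5): 17 → R
M(12)−M(12): 0 → A
J(9)−A(0): 9 → J
J(9)−U(20): -11≡15 → P
U(20)−E(4): 16 → Q
Z(25)−K(10): 15 → P
X(23)−F(5): 18 → S
P(15)−M(12): 3 → D
P(15)−A(0): 15 → P
F(5)−U(20): -15≡11 → L

RAJPQPSDPL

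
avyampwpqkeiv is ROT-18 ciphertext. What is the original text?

a(0): 0−18=-18≡8 → i
v(21): 21−18=3 → d
y(24): 24−18=6 → g
a(0): 0−18=-18≡8 → i
m(12): 12−18=-6≡20 → u
p(15): 15−18=-3≡23 → x
w(22): 22−18=4 → e
p(15): 15−18=-3≡23 → x
q(16): 16−18=-2≡24 → y
k(10): 10−18=-8≡18 → s
e(4): 4−18=-14≡12 → m
i(8): 8−18=-10≡16 → q
v(21): 21−18=3 → d

idgiuxexysmqd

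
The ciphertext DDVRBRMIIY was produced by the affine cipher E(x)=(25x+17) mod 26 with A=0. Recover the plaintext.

The inverse of 25 mod 26 is 25, since 25·25=625≡1. Apply D(y)=25·(y−17) mod 26:
D(3): 25·(3−17)=-350≡14 → O
D(3): 25·(3−17)=-350≡14 → O
V(21): 25·(21−17)=100≡22 → W
R(17): 25·(17−17)=0 → A
B(1): 25·(1−17)=-400≡16 → Q
R(17): 25·(17−17)=0 → A
M(12): 25·(12−17)=-125≡5 → F
I(8): 25·(8−17)=-225≡9 → J
I(8): 25·(8−17)=-225≡9 → J
Y(24): 25·(24−17)=175≡19 → T

OOWAQAFJJT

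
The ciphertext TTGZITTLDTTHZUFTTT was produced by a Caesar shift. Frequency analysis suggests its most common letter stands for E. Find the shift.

The most frequent ciphertext letter is T (appears 9 times).
T is position 19; E is position 4.
Shift = 15.

15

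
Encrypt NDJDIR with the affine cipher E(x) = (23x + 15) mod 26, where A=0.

N(13): 23·13+15=314≡2 → C
D(3): 23·3+15=84≡6 → G
J(9): 23·9+15=222≡14 → O
D(3): 23·3+15=84≡6 → G
I(8): 23·8+15=199≡17 → R
R(17): 23·17+15=406≡16 → Q

CGOGRQ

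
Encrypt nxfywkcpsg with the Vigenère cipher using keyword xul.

Repeat the key across the message: xulxulxulx
n(13)+x(23): 36≡10 → k
x(23)+u(20): 43≡17 → r
f(5)+l(11): 16 → q
y(24)+x(23): 47≡21 → v
w(22)+u(20): 42≡16 → q
k(10)+l(11): 21 → v
c(2)+x(23): 25 → z
p(15)+u(20): 35≡9 → j
s(18)+l(11): 29≡3 → d
g(6)+x(23): 29≡3 → d

krqvqvzjdd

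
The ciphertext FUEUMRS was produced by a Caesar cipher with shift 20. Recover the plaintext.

F(5): 5−20=-15≡11 → L
U(20): 20−20=0 → A
E(4): 4−20=-16≡10 → K
U(20): 20−20=0 → A
M(12): 12−20=-8≡18 → S
R(17): 17−20=-3≡23 → X
S(18): 18−20=-2≡24 → Y

LAKASXY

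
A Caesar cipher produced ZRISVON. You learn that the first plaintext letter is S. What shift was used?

7

From the crib: Z(25)−S(18)=7, so the shift is 7.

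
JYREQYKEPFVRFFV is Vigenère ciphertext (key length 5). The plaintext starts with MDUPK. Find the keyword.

XVXPG

Subtract each crib letter from the matching ciphertext letter (mod 26):
J(9)−M(12)=-3≡23 → X
Y(24)−D(3)=21 → V
R(17)−U(20)=-3≡23 → X
E(4)−P(15)=-11≡15 → P
Q(16)−K(10)=6 → G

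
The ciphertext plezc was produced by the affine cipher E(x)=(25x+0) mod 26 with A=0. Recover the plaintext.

The inverse of 25 mod 26 is 25, since 25·25=625≡1. Apply D(y)=25·(y−0) mod 26:
p(15): 25·(15−0)=375≡11 → l
l(11): 25·(11−0)=275≡15 → p
e(4): 25·(4−0)=100≡22 → w
z(25): 25·(25−0)=625≡1 → b
c(2): 25·(2−0)=50≡24 → y

lpwby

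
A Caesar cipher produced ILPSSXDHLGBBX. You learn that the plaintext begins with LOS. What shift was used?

23

From the crib: I(8)−L(11)=-3≡23, so the shift is 23.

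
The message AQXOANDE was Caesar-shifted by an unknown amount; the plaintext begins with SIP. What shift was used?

From the crib: A(0)−S(18)=-18≡8, so the shift is 8.

8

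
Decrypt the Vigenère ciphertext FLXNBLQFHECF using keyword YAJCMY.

HLOLPNSFYCQH

Repeat the key across the ciphertext: YAJCMYYAJCMY
F(5)−Y(24): -19≡7 → H
L(11)−A(0): 11 → L
X(23)−J(9): 14 → O
N(13)−C(2): 11 → L
B(1)−M(12): -11≡15 → P
L(11)−Y(24): -13≡13 → N
Q(16)−Y(24): -8≡18 → S
F(5)−A(0): 5 → F
H(7)−J(9): -2≡24 → Y
E(4)−C(2): 2 → C
C(2)−M(12): -10≡16 → Q
F(5)−Y(24): -19≡7 → H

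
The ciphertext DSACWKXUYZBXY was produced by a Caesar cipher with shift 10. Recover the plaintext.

TIQSMANKOPRNO

D(3): 3−10=-7≡19 → T
S(18): 18−10=8 → I
A(0): 0−10=-10≡16 → Q
C(2): 2−10=-8≡18 → S
W(22): 22−10=12 → M
K(10): 10−10=0 → A
X(23): 23−10=13 → N
U(20): 20−10=10 → K
Y(24): 24−10=14 → O
Z(25): 25−10=15 → P
B(1): 1−10=-9≡17 → R
X(23): 23−10=13 → N
Y(24): 24−10=14 → O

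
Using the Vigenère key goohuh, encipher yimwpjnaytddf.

ewadjqtomaxkl

Repeat the key across the message: goohuhgoohuhg
y(24)+g(6): 30≡4 → e
i(8)+o(14): 22 → w
m(12)+o(14): 26≡0 → a
w(22)+h(7): 29≡3 → d
p(15)+u(20): 35≡9 → j
j(9)+h(7): 16 → q
n(13)+g(6): 19 → t
a(0)+o(14): 14 → o
y(24)+o(14): 38≡12 → m
t(19)+h(7): 26≡0 → a
d(3)+u(20): 23 → x
d(3)+h(7): 10 → k
f(5)+g(6): 11 → l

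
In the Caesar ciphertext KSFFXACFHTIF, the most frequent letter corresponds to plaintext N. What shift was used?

The most frequent ciphertext letter is F (appears 4 times).
F is position 5; N is position 13.
Shift = -8≡18.

18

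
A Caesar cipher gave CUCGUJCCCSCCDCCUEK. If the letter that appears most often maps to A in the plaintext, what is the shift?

2

The most frequent ciphertext letter is C (appears 9 times).
C is position 2; A is position 0.
Shift = 2.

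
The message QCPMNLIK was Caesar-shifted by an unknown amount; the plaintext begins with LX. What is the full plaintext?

LXKHIGDF

From the crib: Q(16)−L(11)=5, so the shift is 5.
Subtract 5 from each ciphertext letter:
Q(16): 16−5=11 → L
C(2): 2−5=-3≡23 → X
P(15): 15−5=10 → K
M(12): 12−5=7 → H
N(13): 13−5=8 → I
L(11): 11−5=6 → G
I(8): 8−5=3 → D
K(10): 10−5=5 → F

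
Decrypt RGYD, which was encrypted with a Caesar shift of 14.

R(17): 17−14=3 → D
G(6): 6−14=-8≡18 → S
Y(24): 24−14=10 → K
D(3): 3−14=-11≡15 → P

DSKP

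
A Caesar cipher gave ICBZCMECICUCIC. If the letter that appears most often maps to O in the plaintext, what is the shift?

14

The most frequent ciphertext letter is C (appears 6 times).
C is position 2; O is position 14.
Shift = -12≡14.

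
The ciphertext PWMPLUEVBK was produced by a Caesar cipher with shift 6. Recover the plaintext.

JQGJFOYPVE

P(15): 15−6=9 → J
W(22): 22−6=16 → Q
M(12): 12−6=6 → G
P(15): 15−6=9 → J
L(11): 11−6=5 → F
U(20): 20−6=14 → O
E(4): 4−6=-2≡24 → Y
V(21): 21−6=15 → P
B(1): 1−6=-5≡21 → V
K(10): 10−6=4 → E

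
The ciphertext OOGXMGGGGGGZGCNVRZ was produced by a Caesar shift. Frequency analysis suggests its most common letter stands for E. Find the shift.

The most frequent ciphertext letter is G (appears 8 times).
G is position 6; E is position 4.
Shift = 2.

2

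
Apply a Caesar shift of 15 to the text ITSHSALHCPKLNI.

I(8): 8+15=23 → X
T(19): 19+15=34≡8 → I
S(18): 18+15=33≡7 → H
H(7): 7+15=22 → W
S(18): 18+15=33≡7 → H
A(0): 0+15=15 → P
L(11): 11+15=26≡0 → A
H(7): 7+15=22 → W
C(2): 2+15=17 → R
P(15): 15+15=30≡4 → E
K(10): 10+15=25 → Z
L(11): 11+15=26≡0 → A
N(13): 13+15=28≡2 → C
I(8): 8+15=23 → X

XIHWHPAWREZACX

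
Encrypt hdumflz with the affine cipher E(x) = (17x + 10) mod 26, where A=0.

h(7): 17·7+10=129≡25 → z
d(3): 17·3+10=61≡9 → j
u(20): 17·20+10=350≡12 → m
m(12): 17·12+10=214≡6 → g
f(5): 17·5+10=95≡17 → r
l(11): 17·11+10=197≡15 → p
z(25): 17·25+10=435≡19 → t

zjmgrpt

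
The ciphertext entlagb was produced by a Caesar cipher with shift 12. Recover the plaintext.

e(4): 4−12=-8≡18 → s
n(13): 13−12=1 → b
t(19): 19−12=7 → h
l(11): 11−12=-1≡25 → z
a(0): 0−12=-12≡14 → o
g(6): 6−12=-6≡20 → u
b(1): 1−12=-11≡15 → p

sbhzoup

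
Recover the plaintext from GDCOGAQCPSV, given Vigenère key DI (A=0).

DVZGDSNUMKS

Repeat the key across the ciphertext: DIDIDIDIDID
G(6)−D(3): 3 → D
D(3)−I(8): -5≡21 → V
C(2)−D(3): -1≡25 → Z
O(14)−I(8): 6 → G
G(6)−D(3): 3 → D
A(0)−I(8): -8≡18 → S
Q(16)−D(3): 13 → N
C(2)−I(8): -6≡20 → U
P(15)−D(3): 12 → M
S(18)−I(8): 10 → K
V(21)−D(3): 18 → S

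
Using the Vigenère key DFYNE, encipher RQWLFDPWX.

UVUYJGUUK

Repeat the key across the message: DFYNEDFYN
R(17)+D(3): 20 → U
Q(16)+F(5): 21 → V
W(22)+Y(24): 46≡20 → U
L(11)+N(13): 24 → Y
F(5)+E(4): 9 → J
D(3)+D(3): 6 → G
P(15)+F(5): 20 → U
W(22)+Y(24): 46≡20 → U
X(23)+N(13): 36≡10 → K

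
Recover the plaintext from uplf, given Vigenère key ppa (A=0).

falq

Repeat the key across the ciphertext: ppap
u(20)−p(15): 5 → f
p(15)−p(15): 0 → a
l(11)−a(0): 11 → l
f(5)−p(15): -10≡16 → q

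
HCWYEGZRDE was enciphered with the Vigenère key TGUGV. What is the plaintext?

Repeat the key across the ciphertext: TGUGVTGUGV
H(7)−T(19): -12≡14 → O
C(2)−G(6): -4≡22 → W
W(22)−U(20): 2 → C
Y(24)−G(6): 18 → S
E(4)−V(21): -17≡9 → J
G(6)−T(19): -13≡13 → N
Z(25)−G(6): 19 → T
R(17)−U(20): -3≡23 → X
D(3)−G(6): -3≡23 → X
E(4)−V(21): -17≡9 → J

OWCSJNTXXJ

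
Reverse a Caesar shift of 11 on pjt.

p(15): 15−11=4 → e
j(9): 9−11=-2≡24 → y
t(19): 19−11=8 → i

eyi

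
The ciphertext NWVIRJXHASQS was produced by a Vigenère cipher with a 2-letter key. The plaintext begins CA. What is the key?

Subtract each crib letter from the matching ciphertext letter (mod 26):
N(13)−C(2)=11 → L
W(22)−A(0)=22 → W

LW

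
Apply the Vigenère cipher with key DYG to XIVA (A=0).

AGBD

Repeat the key across the message: DYGD
X(23)+D(3): 26≡0 → A
I(8)+Y(24): 32≡6 → G
V(21)+G(6): 27≡1 → B
A(0)+D(3): 3 → D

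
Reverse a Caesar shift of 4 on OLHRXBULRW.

KHDNTXQHNS

O(14): 14−4=10 → K
L(11): 11−4=7 → H
H(7): 7−4=3 → D
R(17): 17−4=13 → N
X(23): 23−4=19 → T
B(1): 1−4=-3≡23 → X
U(20): 20−4=16 → Q
L(11): 11−4=7 → H
R(17): 17−4=13 → N
W(22): 22−4=18 → S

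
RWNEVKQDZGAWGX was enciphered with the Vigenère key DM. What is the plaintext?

OKKSSYNRWUXKDL

Repeat the key across the ciphertext: DMDMDMDMDMDMDM
R(17)−D(3): 14 → O
W(22)−M(12): 10 → K
N(13)−D(3): 10 → K
E(4)−M(12): -8≡18 → S
V(21)−D(3): 18 → S
K(10)−M(12): -2≡24 → Y
Q(16)−D(3): 13 → N
D(3)−M(12): -9≡17 → R
Z(25)−D(3): 22 → W
G(6)−M(12): -6≡20 → U
A(0)−D(3): -3≡23 → X
W(22)−M(12): 10 → K
G(6)−D(3): 3 → D
X(23)−M(12): 11 → L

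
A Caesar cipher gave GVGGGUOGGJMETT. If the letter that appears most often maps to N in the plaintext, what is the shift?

The most frequent ciphertext letter is G (appears 6 times).
G is position 6; N is position 13.
Shift = -7≡19.

19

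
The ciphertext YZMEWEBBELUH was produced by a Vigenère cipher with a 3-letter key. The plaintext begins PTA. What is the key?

Subtract each crib letter from the matching ciphertext letter (mod 26):
Y(24)−P(15)=9 → J
Z(25)−T(19)=6 → G
M(12)−A(0)=12 → M

JGM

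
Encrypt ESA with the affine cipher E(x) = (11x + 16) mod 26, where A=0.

IGQ

E(4): 11·4+16=60≡8 → I
S(18): 11·18+16=214≡6 → G
A(0): 11·0+16=16 → Q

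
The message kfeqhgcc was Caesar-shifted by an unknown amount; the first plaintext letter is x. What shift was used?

13

From the crib: k(10)−x(23)=-13≡13, so the shift is 13.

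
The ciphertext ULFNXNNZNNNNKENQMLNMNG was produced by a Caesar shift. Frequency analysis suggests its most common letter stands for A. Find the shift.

13

The most frequent ciphertext letter is N (appears 10 times).
N is position 13; A is position 0.
Shift = 13.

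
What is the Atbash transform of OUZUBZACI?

O(14) → L(11)
U(20) → F(5)
Z(25) → A(0)
U(20) → F(5)
B(1) → Y(24)
Z(25) → A(0)
A(0) → Z(25)
C(2) → X(23)
I(8) → R(17)

LFAFYAZXR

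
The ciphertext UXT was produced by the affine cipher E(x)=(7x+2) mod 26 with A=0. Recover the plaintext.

KDV

The inverse of 7 mod 26 is 15, since 7·15=105≡1. Apply D(y)=15·(y−2) mod 26:
U(20): 15·(20−2)=270≡10 → K
X(23): 15·(23−2)=315≡3 → D
T(19): 15·(19−2)=255≡21 → V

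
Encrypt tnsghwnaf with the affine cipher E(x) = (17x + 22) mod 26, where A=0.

hjqulgjwd

t(19): 17·19+22=345≡7 → h
n(13): 17·13+22=243≡9 → j
s(18): 17·18+22=328≡16 → q
g(6): 17·6+22=124≡20 → u
h(7): 17·7+22=141≡11 → l
w(22): 17·22+22=396≡6 → g
n(13): 17·13+22=243≡9 → j
a(0): 17·0+22=22 → w
f(5): 17·5+22=107≡3 → d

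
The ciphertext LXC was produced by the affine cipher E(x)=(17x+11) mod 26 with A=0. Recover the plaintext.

AQB

The inverse of 17 mod 26 is 23, since 17·23=391≡1. Apply D(y)=23·(y−11) mod 26:
L(11): 23·(11−11)=0 → A
X(23): 23·(23−11)=276≡16 → Q
C(2): 23·(2−11)=-207≡1 → B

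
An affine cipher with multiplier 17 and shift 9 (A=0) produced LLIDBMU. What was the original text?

The inverse of 17 mod 26 is 23, since 17·23=391≡1. Apply D(y)=23·(y−9) mod 26:
L(11): 23·(11−9)=46≡20 → U
L(11): 23·(11−9)=46≡20 → U
I(8): 23·(8−9)=-23≡3 → D
D(3): 23·(3−9)=-138≡18 → S
B(1): 23·(1−9)=-184≡24 → Y
M(12): 23·(12−9)=69≡17 → R
U(20): 23·(20−9)=253≡19 → T

UUDSYRT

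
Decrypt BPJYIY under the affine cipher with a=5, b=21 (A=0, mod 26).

The inverse of 5 mod 26 is 21, since 5·21=105≡1. Apply D(y)=21·(y−21) mod 26:
B(1): 21·(1−21)=-420≡22 → W
P(15): 21·(15−21)=-126≡4 → E
J(9): 21·(9−21)=-252≡8 → I
Y(24): 21·(24−21)=63≡11 → L
I(8): 21·(8−21)=-273≡13 → N
Y(24): 21·(24−21)=63≡11 → L

WEILNL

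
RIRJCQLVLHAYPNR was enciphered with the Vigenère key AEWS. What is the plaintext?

REVRCMPDLDEGPJV

Repeat the key across the ciphertext: AEWSAEWSAEWSAEW
R(17)−A(0): 17 → R
I(8)−E(4): 4 → E
R(17)−W(22): -5≡21 → V
J(9)−S(18): -9≡17 → R
C(2)−A(0): 2 → C
Q(16)−E(4): 12 → M
L(11)−W(22): -11≡15 → P
V(21)−S(18): 3 → D
L(11)−A(0): 11 → L
H(7)−E(4): 3 → D
A(0)−W(22): -22≡4 → E
Y(24)−S(18): 6 → G
P(15)−A(0): 15 → P
N(13)−E(4): 9 → J
R(17)−W(22): -5≡21 → V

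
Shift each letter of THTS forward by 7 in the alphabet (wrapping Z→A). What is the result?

AOAZ

T(19): 19+7=26≡0 → A
H(7): 7+7=14 → O
T(19): 19+7=26≡0 → A
S(18): 18+7=25 → Z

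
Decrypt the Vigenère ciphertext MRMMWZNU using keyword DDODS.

JOYJEWKG

Repeat the key across the ciphertext: DDODSDDO
M(12)−D(3): 9 → J
R(17)−D(3): 14 → O
M(12)−O(14): -2≡24 → Y
M(12)−D(3): 9 → J
W(22)−S(18): 4 → E
Z(25)−D(3): 22 → W
N(13)−D(3): 10 → K
U(20)−O(14): 6 → G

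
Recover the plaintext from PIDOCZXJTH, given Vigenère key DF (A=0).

MDAJZUUEQC

Repeat the key across the ciphertext: DFDFDFDFDF
P(15)−D(3): 12 → M
I(8)−F(5): 3 → D
D(3)−D(3): 0 → A
O(14)−F(5): 9 → J
C(2)−D(3): -1≡25 → Z
Z(25)−F(5): 20 → U
X(23)−D(3): 20 → U
J(9)−F(5): 4 → E
T(19)−D(3): 16 → Q
H(7)−F(5): 2 → C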